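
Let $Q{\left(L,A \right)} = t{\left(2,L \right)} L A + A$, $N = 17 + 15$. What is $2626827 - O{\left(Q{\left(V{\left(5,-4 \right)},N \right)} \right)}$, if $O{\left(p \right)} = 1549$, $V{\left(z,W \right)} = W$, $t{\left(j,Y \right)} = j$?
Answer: $2625278$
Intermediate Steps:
$N = 32$
$Q{\left(L,A \right)} = A + 2 A L$ ($Q{\left(L,A \right)} = 2 L A + A = 2 A L + A = A + 2 A L$)
$2626827 - O{\left(Q{\left(V{\left(5,-4 \right)},N \right)} \right)} = 2626827 - 1549 = 2625278$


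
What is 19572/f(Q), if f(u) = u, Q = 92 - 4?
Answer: 4893/22 ≈ 222.41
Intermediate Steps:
Q = 88
19572/f(Q) = 19572/88 = 19572*(1/88) = 4893/22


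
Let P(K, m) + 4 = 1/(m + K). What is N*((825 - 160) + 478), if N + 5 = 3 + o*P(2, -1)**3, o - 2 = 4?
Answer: -187452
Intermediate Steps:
o = 6 (o = 2 + 4 = 6)
P(K, m) = -4 + 1/(K + m) (P(K, m) = -4 + 1/(m + K) = -4 + 1/(K + m))
N = -164 (N = -5 + (3 + 6*((1 - 4*2 - 4*(-1))/(2 - 1))**3) = -5 + (3 + 6*((1 - 8 + 4)/1)**3) = -5 + (3 + 6*(1*(-3))**3) = -5 + (3 + 6*(-3)**3) = -5 + (3 + 6*(-27)) = -5 + (3 - 162) = -5 - 159 = -164)
N*((825 - 160) + 478) = -164*((825 - 160) + 478) = -164*(665 + 478) = -164*1143 = -187452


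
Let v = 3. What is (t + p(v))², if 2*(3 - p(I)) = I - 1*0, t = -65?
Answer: 16129/4 ≈ 4032.3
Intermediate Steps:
p(I) = 3 - I/2 (p(I) = 3 - (I - 1*0)/2 = 3 - (I + 0)/2 = 3 - I/2)
(t + p(v))² = (-65 + (3 - ½*3))² = (-65 + (3 - 3/2))² = (-65 + 3/2)² = (-127/2)² = 16129/4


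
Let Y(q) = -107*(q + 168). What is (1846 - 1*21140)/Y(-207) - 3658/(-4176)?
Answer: -10884485/2904408 ≈ -3.7476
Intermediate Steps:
Y(q) = -17976 - 107*q (Y(q) = -107*(168 + q) = -17976 - 107*q)
(1846 - 1*21140)/Y(-207) - 3658/(-4176) = (1846 - 1*21140)/(-17976 - 107*(-207)) - 3658/(-4176) = (1846 - 21140)/(-17976 + 22149) - 3658*(-1/4176) = -19294/4173 + 1829/2088 = -10884485/2904408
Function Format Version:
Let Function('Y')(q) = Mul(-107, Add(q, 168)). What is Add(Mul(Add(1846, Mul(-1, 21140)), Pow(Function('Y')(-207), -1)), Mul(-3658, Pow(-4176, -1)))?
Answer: Rational(-10884485, 2904408) ≈ -3.7476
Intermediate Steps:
Function('Y')(q) = Add(-17976, Mul(-107, q)) (Function('Y')(q) = Mul(-107, Add(168, q)) = Add(-17976, Mul(-107, q)))
Add(Mul(Add(1846, Mul(-1, 21140)), Pow(Function('Y')(-207), -1)), Mul(-3658, Pow(-4176, -1))) = Add(Mul(Add(1846, Mul(-1, 21140)), Pow(Add(-17976, Mul(-107, -207)), -1)), Mul(-3658, Pow(-4176, -1))) = Add(Mul(Add(1846, -21140), Pow(Add(-17976, 22149), -1)), Mul(-3658, Rational(-1, 4176))) = Add(Mul(-19294, Pow(4173, -1)), Rational(1829, 2088)) = Add(Mul(-19294, Rational(1, 4173)), Rational(1829, 2088)) = Add(Rational(-19294, 4173), Rational(1829, 2088)) = Rational(-10884485, 2904408)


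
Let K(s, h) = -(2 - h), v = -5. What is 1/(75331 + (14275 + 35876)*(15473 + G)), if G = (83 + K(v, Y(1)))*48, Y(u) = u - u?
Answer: 1/971048842 ≈ 1.0298e-9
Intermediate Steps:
Y(u) = 0
K(s, h) = -2 + h
G = 3888 (G = (83 + (-2 + 0))*48 = (83 - 2)*48 = 81*48 = 3888)
1/(75331 + (14275 + 35876)*(15473 + G)) = 1/(75331 + (14275 + 35876)*(15473 + 3888)) = 1/(75331 + 50151*19361) = 1/(75331 + 970973511) = 1/971048842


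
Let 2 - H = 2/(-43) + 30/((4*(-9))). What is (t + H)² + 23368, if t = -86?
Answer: 2015355577/66564 ≈ 30277.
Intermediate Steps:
H = 743/258 (H = 2 - (2/(-43) + 30/((4*(-9)))) = 2 - (2*(-1/43) + 30/(-36)) = 2 - (-2/43 + 30*(-1/36)) = 2 - (-2/43 - ⅚) = 2 - 1*(-227/258) = 2 + 227/258 = 743/258 ≈ 2.8798)
(t + H)² + 23368 = (-86 + 743/258)² + 23368 = (-21445/258)² + 23368 = 459888025/66564 + 23368 = 2015355577/66564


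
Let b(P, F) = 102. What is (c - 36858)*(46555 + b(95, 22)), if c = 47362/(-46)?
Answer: -40657609655/23 ≈ -1.7677e+9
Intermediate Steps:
c = -23681/23 (c = 47362*(-1/46) = -23681/23 ≈ -1029.6)
(c - 36858)*(46555 + b(95, 22)) = (-23681/23 - 36858)*(46555 + 102) = -871415/23*46657 = -40657609655/23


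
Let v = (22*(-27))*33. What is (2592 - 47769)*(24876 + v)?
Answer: -238263498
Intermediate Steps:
v = -19602 (v = -594*33 = -19602)
(2592 - 47769)*(24876 + v) = (2592 - 47769)*(24876 - 19602) = -45177*5274 = -238263498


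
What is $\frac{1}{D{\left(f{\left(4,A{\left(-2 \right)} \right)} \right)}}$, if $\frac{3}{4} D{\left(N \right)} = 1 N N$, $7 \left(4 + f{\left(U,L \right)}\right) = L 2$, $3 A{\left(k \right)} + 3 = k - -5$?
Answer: $\frac{3}{64} \approx 0.046875$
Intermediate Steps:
$A{\left(k \right)} = \frac{2}{3} + \frac{k}{3}$ ($A{\left(k \right)} = -1 + \frac{k - -5}{3} = -1 + \frac{k + 5}{3} = -1 + \frac{5 + k}{3} = -1 + \left(\frac{5}{3} + \frac{k}{3}\right) = \frac{2}{3} + \frac{k}{3}$)
$f{\left(U,L \right)} = -4 + \frac{2 L}{7}$ ($f{\left(U,L \right)} = -4 + \frac{L 2}{7} = -4 + \frac{2 L}{7}$)
$D{\left(N \right)} = \frac{4 N^{2}}{3}$ ($D{\left(N \right)} = \frac{4 \cdot 1 N N}{3} = \frac{4 N N}{3} = \frac{4 N^{2}}{3}$)
$\frac{1}{D{\left(f{\left(4,A{\left(-2 \right)} \right)} \right)}} = \frac{1}{\frac{4}{3} \left(-4 + \frac{2 \left(\frac{2}{3} + \frac{1}{3} \left(-2\right)\right)}{7}\right)^{2}} = \frac{1}{\frac{4}{3} \left(-4 + \frac{2 \left(\frac{2}{3} - \frac{2}{3}\right)}{7}\right)^{2}} = \frac{1}{\frac{4}{3} \left(-4 + \frac{2}{7} \cdot 0\right)^{2}} = \frac{1}{\frac{4}{3} \left(-4 + 0\right)^{2}} = \frac{1}{\frac{4}{3} \left(-4\right)^{2}} = \frac{1}{\frac{4}{3} \cdot 16} = \frac{1}{\frac{64}{3}} = \frac{3}{64}$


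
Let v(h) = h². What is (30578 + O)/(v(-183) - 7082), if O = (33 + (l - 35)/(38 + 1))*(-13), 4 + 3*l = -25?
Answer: 271475/237663 ≈ 1.1423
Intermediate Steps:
l = -29/3 (l = -4/3 + (⅓)*(-25) = -4/3 - 25/3 = -29/3 ≈ -9.6667)
O = -3727/9 (O = (33 + (-29/3 - 35)/(38 + 1))*(-13) = (33 - 134/3/39)*(-13) = (33 - 134/3*1/39)*(-13) = (33 - 134/117)*(-13) = (3727/117)*(-13) = -3727/9 ≈ -414.11)
(30578 + O)/(v(-183) - 7082) = (30578 - 3727/9)/((-183)² - 7082) = 271475/(9*(33489 - 7082)) = (271475/9)/26407 = (271475/9)*(1/26407) = 271475/237663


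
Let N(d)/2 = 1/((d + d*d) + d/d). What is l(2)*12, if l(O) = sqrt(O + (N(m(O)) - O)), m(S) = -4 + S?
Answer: 4*sqrt(6) ≈ 9.7980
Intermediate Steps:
N(d) = 2/(1 + d + d**2) (N(d) = 2/((d + d*d) + d/d) = 2/((d + d**2) + 1) = 2/(1 + d + d**2))
l(O) = sqrt(2)*sqrt(1/(-3 + O + (-4 + O)**2)) (l(O) = sqrt(O + (2/(1 + (-4 + O) + (-4 + O)**2) - O)) = sqrt(O + (2/(-3 + O + (-4 + O)**2) - O)) = sqrt(O + (-O + 2/(-3 + O + (-4 + O)**2))) = sqrt(2/(-3 + O + (-4 + O)**2)) = sqrt(2)*sqrt(1/(-3 + O + (-4 + O)**2)))
l(2)*12 = (sqrt(2)*sqrt(1/(-3 + 2 + (-4 + 2)**2)))*12 = (sqrt(2)*sqrt(1/(-3 + 2 + (-2)**2)))*12 = (sqrt(2)*sqrt(1/(-3 + 2 + 4)))*12 = (sqrt(2)*sqrt(1/3))*12 = (sqrt(2)*(sqrt(3)/3))*12 = (sqrt(6)/3)*12 = 4*sqrt(6)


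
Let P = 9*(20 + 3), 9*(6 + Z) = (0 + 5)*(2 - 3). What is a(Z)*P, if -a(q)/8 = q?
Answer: 10856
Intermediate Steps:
Z = -59/9 (Z = -6 + ((0 + 5)*(2 - 3))/9 = -6 + (5*(-1))/9 = -6 + (⅑)*(-5) = -6 - 5/9 = -59/9 ≈ -6.5556)
a(q) = -8*q
P = 207 (P = 9*23 = 207)
a(Z)*P = -8*(-59/9)*207 = (472/9)*207 = 10856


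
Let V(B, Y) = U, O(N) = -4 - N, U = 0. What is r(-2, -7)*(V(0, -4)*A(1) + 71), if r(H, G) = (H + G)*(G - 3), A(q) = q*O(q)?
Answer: 6390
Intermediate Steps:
V(B, Y) = 0
A(q) = q*(-4 - q)
r(H, G) = (-3 + G)*(G + H) (r(H, G) = (G + H)*(-3 + G) = (-3 + G)*(G + H))
r(-2, -7)*(V(0, -4)*A(1) + 71) = ((-7)**2 - 3*(-7) - 3*(-2) - 7*(-2))*(0*(-1*1*(4 + 1)) + 71) = (49 + 21 + 6 + 14)*(0*(-1*1*5) + 71) = 90*(0*(-5) + 71) = 90*(0 + 71) = 90*71 = 6390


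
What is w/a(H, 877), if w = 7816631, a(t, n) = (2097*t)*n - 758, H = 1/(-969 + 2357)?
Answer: 10849483828/786965 ≈ 13786.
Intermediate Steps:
H = 1/1388 ≈ 0.00072046
a(t, n) = -758 + 2097*n*t (a(t, n) = 2097*n*t - 758 = -758 + 2097*n*t)
w/a(H, 877) = 7816631/(-758 + 2097*877*(1/1388)) = 7816631/(-758 + 1839069/1388) = 7816631/(786965/1388) = 7816631*(1388/786965) = 10849483828/786965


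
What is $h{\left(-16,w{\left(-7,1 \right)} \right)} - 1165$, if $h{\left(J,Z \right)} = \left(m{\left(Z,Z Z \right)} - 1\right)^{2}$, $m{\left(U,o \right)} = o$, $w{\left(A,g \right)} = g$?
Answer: $-1165$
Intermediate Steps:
$h{\left(J,Z \right)} = \left(-1 + Z^{2}\right)^{2}$ ($h{\left(J,Z \right)} = \left(Z Z - 1\right)^{2} = \left(Z^{2} - 1\right)^{2} = \left(-1 + Z^{2}\right)^{2}$)
$h{\left(-16,w{\left(-7,1 \right)} \right)} - 1165 = \left(-1 + 1^{2}\right)^{2} - 1165 = \left(-1 + 1\right)^{2} - 1165 = 0^{2} - 1165 = 0 - 1165 = -1165$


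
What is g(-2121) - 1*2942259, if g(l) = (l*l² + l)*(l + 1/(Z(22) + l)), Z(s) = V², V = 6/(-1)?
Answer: 14065255000807679/695 ≈ 2.0238e+13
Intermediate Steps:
V = -6 (V = 6*(-1) = -6)
Z(s) = 36 (Z(s) = (-6)² = 36)
g(l) = (l + l³)*(l + 1/(36 + l)) (g(l) = (l*l² + l)*(l + 1/(36 + l)) = (l³ + l)*(l + 1/(36 + l)) = (l + l³)*(l + 1/(36 + l)))
g(-2121) - 1*2942259 = -2121*(1 + (-2121)⁴ + 2*(-2121)² + 36*(-2121) + 36*(-2121)³)/(36 - 2121) - 1*2942259 = -2121*(1 + 20237770846881 + 2*4498641 - 76356 + 36*(-9541617561))/(-2085) - 2942259 = -2121*(-1/2085)*(1 + 20237770846881 + 8997282 - 76356 - 343498232196) - 2942259 = -2121*(-1/2085)*19894281535612 - 2942259 = 14065257045677684/695 - 2942259 = 14065255000807679/695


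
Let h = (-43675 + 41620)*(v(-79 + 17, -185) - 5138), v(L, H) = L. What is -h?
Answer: -10686000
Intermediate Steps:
h = 10686000 (h = (-43675 + 41620)*((-79 + 17) - 5138) = -2055*(-62 - 5138) = -2055*(-5200) = 10686000)
-h = -1*10686000 = -10686000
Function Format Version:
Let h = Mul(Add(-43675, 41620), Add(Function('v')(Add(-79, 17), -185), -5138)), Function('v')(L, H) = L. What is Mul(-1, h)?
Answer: -10686000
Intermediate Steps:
h = 10686000 (h = Mul(Add(-43675, 41620), Add(Add(-79, 17), -5138)) = Mul(-2055, Add(-62, -5138)) = Mul(-2055, -5200) = 10686000)
Mul(-1, h) = Mul(-1, 10686000) = -10686000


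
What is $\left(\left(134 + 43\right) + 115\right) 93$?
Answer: $27156$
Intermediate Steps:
$\left(\left(134 + 43\right) + 115\right) 93 = \left(177 + 115\right) 93 = 292 \cdot 93 = 27156$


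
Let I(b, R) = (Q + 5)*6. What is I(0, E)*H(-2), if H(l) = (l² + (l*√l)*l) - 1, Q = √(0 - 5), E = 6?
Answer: 6*(3 + 4*I*√2)*(5 + I*√5) ≈ 14.105 + 209.95*I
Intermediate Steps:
Q = I*√5 (Q = √(-5) = I*√5 ≈ 2.2361*I)
I(b, R) = 30 + 6*I*√5 (I(b, R) = (I*√5 + 5)*6 = (5 + I*√5)*6 = 30 + 6*I*√5)
H(l) = -1 + l² + l^(5/2) (H(l) = (l² + l^(3/2)*l) - 1 = (l² + l^(5/2)) - 1 = -1 + l² + l^(5/2))
I(0, E)*H(-2) = (30 + 6*I*√5)*(-1 + (-2)² + (-2)^(5/2)) = (30 + 6*I*√5)*(-1 + 4 + 4*I*√2) = (30 + 6*I*√5)*(3 + 4*I*√2) = (3 + 4*I*√2)*(30 + 6*I*√5)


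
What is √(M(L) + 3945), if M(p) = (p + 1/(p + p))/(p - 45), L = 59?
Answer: √2694454539/826 ≈ 62.843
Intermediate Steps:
M(p) = (p + 1/(2*p))/(-45 + p)
√(M(L) + 3945) = √((½ + 59²)/(59*(-45 + 59)) + 3945) = √((1/59)*(½ + 3481)/14 + 3945) = √((1/59)*(1/14)*(6963/2) + 3945) = √(6963/1652 + 3945) = √(6524103/1652) = √2694454539/826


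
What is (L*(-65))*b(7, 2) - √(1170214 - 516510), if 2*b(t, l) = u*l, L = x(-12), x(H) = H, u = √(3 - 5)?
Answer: -2*√163426 + 780*I*√2 ≈ -808.52 + 1103.1*I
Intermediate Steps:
u = I*√2 (u = √(-2) = I*√2 ≈ 1.4142*I)
L = -12
b(t, l) = I*l*√2/2 (b(t, l) = ((I*√2)*l)/2 = (I*l*√2)/2 = I*l*√2/2)
(L*(-65))*b(7, 2) - √(1170214 - 516510) = (-12*(-65))*((½)*I*2*√2) - √(1170214 - 516510) = 780*(I*√2) - √653704 = 780*I*√2 - 2*√163426 = -2*√163426 + 780*I*√2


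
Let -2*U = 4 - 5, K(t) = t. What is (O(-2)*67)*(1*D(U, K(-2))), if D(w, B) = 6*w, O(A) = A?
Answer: -402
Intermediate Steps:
U = ½ (U = -(4 - 5)/2 = -½*(-1) = ½ ≈ 0.50000)
(O(-2)*67)*(1*D(U, K(-2))) = (-2*67)*(1*(6*(½))) = -134*3 = -402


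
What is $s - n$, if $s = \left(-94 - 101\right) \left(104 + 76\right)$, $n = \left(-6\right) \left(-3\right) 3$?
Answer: $-35154$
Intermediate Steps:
$n = 54$ ($n = 18 \cdot 3 = 54$)
$s = -35100$ ($s = \left(-195\right) 180 = -35100$)
$s - n = -35100 - 54 = -35154$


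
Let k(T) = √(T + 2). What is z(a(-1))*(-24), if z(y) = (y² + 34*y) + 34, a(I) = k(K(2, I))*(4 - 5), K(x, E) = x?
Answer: 720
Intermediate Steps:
k(T) = √(2 + T)
a(I) = -2 (a(I) = √(2 + 2)*(4 - 5) = √4*(-1) = 2*(-1) = -2)
z(y) = 34 + y² + 34*y
z(a(-1))*(-24) = (34 + (-2)² + 34*(-2))*(-24) = (34 + 4 - 68)*(-24) = -30*(-24) = 720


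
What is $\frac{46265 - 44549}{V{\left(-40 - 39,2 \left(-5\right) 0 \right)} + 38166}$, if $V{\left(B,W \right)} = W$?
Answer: $\frac{286}{6361} \approx 0.044961$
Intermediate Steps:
$\frac{46265 - 44549}{V{\left(-40 - 39,2 \left(-5\right) 0 \right)} + 38166} = \frac{46265 - 44549}{2 \left(-5\right) 0 + 38166} = \frac{1716}{\left(-10\right) 0 + 38166} = \frac{1716}{0 + 38166} = \frac{1716}{38166} = 1716 \cdot \frac{1}{38166} = \frac{286}{6361}$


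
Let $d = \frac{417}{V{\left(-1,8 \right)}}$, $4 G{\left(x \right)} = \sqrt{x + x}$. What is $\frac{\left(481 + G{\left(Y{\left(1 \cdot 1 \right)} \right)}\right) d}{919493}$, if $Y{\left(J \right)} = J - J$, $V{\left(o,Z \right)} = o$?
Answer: $- \frac{200577}{919493} \approx -0.21814$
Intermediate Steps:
$Y{\left(J \right)} = 0$
$G{\left(x \right)} = \frac{\sqrt{2} \sqrt{x}}{4}$ ($G{\left(x \right)} = \frac{\sqrt{x + x}}{4} = \frac{\sqrt{2 x}}{4} = \frac{\sqrt{2} \sqrt{x}}{4}$)
$d = -417$ ($d = \frac{417}{-1} = 417 \left(-1\right) = -417$)
$\frac{\left(481 + G{\left(Y{\left(1 \cdot 1 \right)} \right)}\right) d}{919493} = \frac{\left(481 + \frac{\sqrt{2} \sqrt{0}}{4}\right) \left(-417\right)}{919493} = \left(481 + \frac{1}{4} \sqrt{2} \cdot 0\right) \left(-417\right) \frac{1}{919493} = \left(481 + 0\right) \left(-417\right) \frac{1}{919493} = 481 \left(-417\right) \frac{1}{919493} = \left(-200577\right) \frac{1}{919493} = - \frac{200577}{919493}$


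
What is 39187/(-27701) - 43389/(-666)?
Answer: 130646683/2049874 ≈ 63.734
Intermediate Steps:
39187/(-27701) - 43389/(-666) = 39187*(-1/27701) - 43389*(-1/666) = -39187/27701 + 4821/74 = 130646683/2049874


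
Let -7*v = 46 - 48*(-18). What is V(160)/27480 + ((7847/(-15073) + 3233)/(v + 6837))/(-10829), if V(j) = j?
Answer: 4345541357782/752095683710553 ≈ 0.0057779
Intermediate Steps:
v = -130 (v = -(46 - 48*(-18))/7 = -(46 + 864)/7 = -⅐*910 = -130)
V(160)/27480 + ((7847/(-15073) + 3233)/(v + 6837))/(-10829) = 160/27480 + ((7847/(-15073) + 3233)/(-130 + 6837))/(-10829) = 160*(1/27480) + ((7847*(-1/15073) + 3233)/6707)*(-1/10829) = 4/687 + ((-7847/15073 + 3233)*(1/6707))*(-1/10829) = 4/687 + ((48723162/15073)*(1/6707))*(-1/10829) = 4/687 + (48723162/101094611)*(-1/10829) = 4/687 - 48723162/1094753542519 = 4345541357782/752095683710553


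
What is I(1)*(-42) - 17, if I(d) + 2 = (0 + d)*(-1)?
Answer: 109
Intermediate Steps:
I(d) = -2 - d (I(d) = -2 + (0 + d)*(-1) = -2 + d*(-1) = -2 - d)
I(1)*(-42) - 17 = (-2 - 1*1)*(-42) - 17 = (-2 - 1)*(-42) - 17 = -3*(-42) - 17 = 126 - 17 = 109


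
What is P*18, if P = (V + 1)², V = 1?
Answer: 72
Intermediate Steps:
P = 4 (P = (1 + 1)² = 2² = 4)
P*18 = 4*18 = 72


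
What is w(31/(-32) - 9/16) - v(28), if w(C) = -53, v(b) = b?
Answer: -81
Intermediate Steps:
w(31/(-32) - 9/16) - v(28) = -53 - 1*28 = -53 - 28 = -81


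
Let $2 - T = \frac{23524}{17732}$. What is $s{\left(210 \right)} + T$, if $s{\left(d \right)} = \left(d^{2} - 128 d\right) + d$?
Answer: $\frac{77270175}{4433} \approx 17431.0$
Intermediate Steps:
$s{\left(d \right)} = d^{2} - 127 d$
$T = \frac{2985}{4433}$ ($T = 2 - \frac{23524}{17732} = 2 - 23524 \cdot \frac{1}{17732} = 2 - \frac{5881}{4433} = \frac{2985}{4433} \approx 0.67336$)
$s{\left(210 \right)} + T = 210 \left(-127 + 210\right) + \frac{2985}{4433} = 210 \cdot 83 + \frac{2985}{4433} = 17430 + \frac{2985}{4433} = \frac{77270175}{4433}$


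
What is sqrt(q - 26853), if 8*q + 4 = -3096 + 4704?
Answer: I*sqrt(106610)/2 ≈ 163.26*I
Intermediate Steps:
q = 401/2 (q = -1/2 + (-3096 + 4704)/8 = -1/2 + (1/8)*1608 = -1/2 + 201 = 401/2 ≈ 200.50)
sqrt(q - 26853) = sqrt(401/2 - 26853) = sqrt(-53305/2) = I*sqrt(106610)/2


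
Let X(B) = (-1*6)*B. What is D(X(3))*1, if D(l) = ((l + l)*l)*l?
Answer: -11664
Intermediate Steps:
X(B) = -6*B
D(l) = 2*l³ (D(l) = ((2*l)*l)*l = (2*l²)*l = 2*l³)
D(X(3))*1 = (2*(-6*3)³)*1 = (2*(-18)³)*1 = (2*(-5832))*1 = -11664*1 = -11664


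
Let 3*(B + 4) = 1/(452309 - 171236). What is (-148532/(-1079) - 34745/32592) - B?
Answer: 106897080551269/760340690928 ≈ 140.59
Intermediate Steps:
B = -3372875/843219 (B = -4 + 1/(3*(452309 - 171236)) = -4 + (1/3)/281073 = -4 + (1/3)*(1/281073) = -4 + 1/843219 = -3372875/843219 ≈ -4.0000)
(-148532/(-1079) - 34745/32592) - B = (-148532/(-1079) - 34745/32592) - 1*(-3372875/843219) = (-148532*(-1/1079) - 34745*1/32592) + 3372875/843219 = (148532/1079 - 34745/32592) + 3372875/843219 = 4803465089/35166768 + 3372875/843219 = 106897080551269/760340690928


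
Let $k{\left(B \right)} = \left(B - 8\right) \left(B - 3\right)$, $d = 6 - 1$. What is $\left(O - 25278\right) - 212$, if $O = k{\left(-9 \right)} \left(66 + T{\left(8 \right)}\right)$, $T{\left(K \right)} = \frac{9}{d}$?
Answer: $- \frac{58294}{5} \approx -11659.0$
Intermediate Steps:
$d = 5$ ($d = 6 - 1 = 5$)
$k{\left(B \right)} = \left(-8 + B\right) \left(-3 + B\right)$
$T{\left(K \right)} = \frac{9}{5}$
$O = \frac{69156}{5}$ ($O = \left(24 + \left(-9\right)^{2} - -99\right) \left(66 + \frac{9}{5}\right) = \left(24 + 81 + 99\right) \frac{339}{5} = 204 \cdot \frac{339}{5} = \frac{69156}{5} \approx 13831.0$)
$\left(O - 25278\right) - 212 = \left(\frac{69156}{5} - 25278\right) - 212 = - \frac{57234}{5} - 212 = - \frac{58294}{5}$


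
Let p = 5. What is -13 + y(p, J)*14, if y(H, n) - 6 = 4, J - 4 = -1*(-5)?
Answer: 127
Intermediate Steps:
J = 9 (J = 4 - 1*(-5) = 4 + 5 = 9)
y(H, n) = 10 (y(H, n) = 6 + 4 = 10)
-13 + y(p, J)*14 = -13 + 10*14 = -13 + 140 = 127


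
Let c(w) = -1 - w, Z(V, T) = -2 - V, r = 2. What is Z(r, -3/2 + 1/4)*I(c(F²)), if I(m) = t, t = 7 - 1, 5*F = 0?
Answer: -24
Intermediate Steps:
F = 0 (F = (⅕)*0 = 0)
t = 6
I(m) = 6
Z(r, -3/2 + 1/4)*I(c(F²)) = (-2 - 1*2)*6 = (-2 - 2)*6 = -4*6 = -24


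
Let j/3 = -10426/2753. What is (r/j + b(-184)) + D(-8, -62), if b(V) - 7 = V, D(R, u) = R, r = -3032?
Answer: 1280333/15639 ≈ 81.868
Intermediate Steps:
b(V) = 7 + V
j = -31278/2753 (j = 3*(-10426/2753) = -31278/2753 ≈ -11.361)
(r/j + b(-184)) + D(-8, -62) = (-3032/(-31278/2753) + (7 - 184)) - 8 = (-3032*(-2753/31278) - 177) - 8 = (4173548/15639 - 177) - 8 = 1405445/15639 - 8 = 1280333/15639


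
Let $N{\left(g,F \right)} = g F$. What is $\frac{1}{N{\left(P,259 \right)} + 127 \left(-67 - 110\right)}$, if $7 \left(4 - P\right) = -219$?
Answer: $- \frac{1}{13340} \approx -7.4963 \cdot 10^{-5}$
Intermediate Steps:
$P = \frac{247}{7}$ ($P = 4 - - \frac{219}{7} = 4 + \frac{219}{7} = \frac{247}{7} \approx 35.286$)
$N{\left(g,F \right)} = F g$
$\frac{1}{N{\left(P,259 \right)} + 127 \left(-67 - 110\right)} = \frac{1}{259 \cdot \frac{247}{7} + 127 \left(-67 - 110\right)} = \frac{1}{9139 + 127 \left(-177\right)} = \frac{1}{9139 - 22479} = \frac{1}{-13340} = - \frac{1}{13340}$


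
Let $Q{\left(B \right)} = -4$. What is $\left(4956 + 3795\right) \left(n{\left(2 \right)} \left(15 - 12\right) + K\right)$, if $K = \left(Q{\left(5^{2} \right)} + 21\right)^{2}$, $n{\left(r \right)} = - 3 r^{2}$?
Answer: $2214003$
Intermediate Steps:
$K = 289$ ($K = \left(-4 + 21\right)^{2} = 17^{2} = 289$)
$\left(4956 + 3795\right) \left(n{\left(2 \right)} \left(15 - 12\right) + K\right) = \left(4956 + 3795\right) \left(- 3 \cdot 2^{2} \left(15 - 12\right) + 289\right) = 8751 \left(\left(-3\right) 4 \cdot 3 + 289\right) = 8751 \left(\left(-12\right) 3 + 289\right) = 8751 \left(-36 + 289\right) = 8751 \cdot 253 = 2214003$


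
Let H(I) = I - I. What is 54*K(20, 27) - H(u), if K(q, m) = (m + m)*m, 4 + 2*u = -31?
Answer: 78732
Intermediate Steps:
u = -35/2 (u = -2 + (½)*(-31) = -2 - 31/2 = -35/2 ≈ -17.500)
K(q, m) = 2*m² (K(q, m) = (2*m)*m = 2*m²)
H(I) = 0
54*K(20, 27) - H(u) = 54*(2*27²) - 1*0 = 54*(2*729) + 0 = 54*1458 + 0 = 78732 + 0 = 78732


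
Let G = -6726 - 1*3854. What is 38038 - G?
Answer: 48618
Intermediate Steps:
G = -10580 (G = -6726 - 3854 = -10580)
38038 - G = 38038 - 1*(-10580) = 38038 + 10580 = 48618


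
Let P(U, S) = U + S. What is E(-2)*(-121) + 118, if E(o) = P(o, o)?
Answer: 602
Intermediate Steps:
P(U, S) = S + U
E(o) = 2*o (E(o) = o + o = 2*o)
E(-2)*(-121) + 118 = (2*(-2))*(-121) + 118 = -4*(-121) + 118 = 484 + 118 = 602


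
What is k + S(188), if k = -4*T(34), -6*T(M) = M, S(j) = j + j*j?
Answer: 106664/3 ≈ 35555.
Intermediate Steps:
S(j) = j + j²
T(M) = -M/6
k = 68/3 (k = -(-2)*34/3 = -4*(-17/3) = 68/3 ≈ 22.667)
k + S(188) = 68/3 + 188*(1 + 188) = 68/3 + 188*189 = 68/3 + 35532 = 106664/3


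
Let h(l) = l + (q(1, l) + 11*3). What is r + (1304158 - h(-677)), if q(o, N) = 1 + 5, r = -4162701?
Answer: -2857905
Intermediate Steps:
q(o, N) = 6
h(l) = 39 + l (h(l) = l + (6 + 11*3) = l + (6 + 33) = l + 39 = 39 + l)
r + (1304158 - h(-677)) = -4162701 + (1304158 - (39 - 677)) = -4162701 + (1304158 - 1*(-638)) = -4162701 + (1304158 + 638) = -4162701 + 1304796 = -2857905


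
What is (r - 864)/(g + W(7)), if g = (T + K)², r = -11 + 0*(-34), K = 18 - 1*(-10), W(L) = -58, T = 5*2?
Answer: -125/198 ≈ -0.63131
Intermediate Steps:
T = 10
K = 28 (K = 18 + 10 = 28)
r = -11 (r = -11 + 0 = -11)
g = 1444 (g = (10 + 28)² = 38² = 1444)
(r - 864)/(g + W(7)) = (-11 - 864)/(1444 - 58) = -875/1386 = -875*1/1386 = -125/198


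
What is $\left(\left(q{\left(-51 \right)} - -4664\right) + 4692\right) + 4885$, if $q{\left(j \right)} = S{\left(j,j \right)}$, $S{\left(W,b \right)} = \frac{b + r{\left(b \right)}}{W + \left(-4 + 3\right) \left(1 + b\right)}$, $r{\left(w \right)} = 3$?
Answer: $14289$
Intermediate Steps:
$S{\left(W,b \right)} = \frac{3 + b}{-1 + W - b}$ ($S{\left(W,b \right)} = \frac{b + 3}{W + \left(-4 + 3\right) \left(1 + b\right)} = \frac{3 + b}{W - \left(1 + b\right)} = \frac{3 + b}{-1 + W - b}$)
$q{\left(j \right)} = -3 - j$ ($q{\left(j \right)} = \frac{-3 - j}{1 + j - j} = \frac{-3 - j}{1} = 1 \left(-3 - j\right) = -3 - j$)
$\left(\left(q{\left(-51 \right)} - -4664\right) + 4692\right) + 4885 = \left(\left(\left(-3 - -51\right) - -4664\right) + 4692\right) + 4885 = \left(\left(\left(-3 + 51\right) + 4664\right) + 4692\right) + 4885 = \left(\left(48 + 4664\right) + 4692\right) + 4885 = \left(4712 + 4692\right) + 4885 = 9404 + 4885 = 14289$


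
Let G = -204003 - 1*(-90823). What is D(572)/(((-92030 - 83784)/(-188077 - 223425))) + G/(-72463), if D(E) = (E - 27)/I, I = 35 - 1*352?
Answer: -292450282245/118781856841 ≈ -2.4621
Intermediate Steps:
G = -113180 (G = -204003 + 90823 = -113180)
I = -317 (I = 35 - 352 = -317)
D(E) = 27/317 - E/317 (D(E) = (E - 27)/(-317) = (-27 + E)*(-1/317) = 27/317 - E/317)
D(572)/(((-92030 - 83784)/(-188077 - 223425))) + G/(-72463) = (27/317 - 1/317*572)/(((-92030 - 83784)/(-188077 - 223425))) - 113180/(-72463) = (27/317 - 572/317)/((-175814/(-411502))) - 113180*(-1/72463) = -545/(317*((-175814*(-1/411502)))) + 113180/72463 = -545/(317*5171/12103) + 113180/72463 = -545/317*12103/5171 + 113180/72463 = -6596135/1639207 + 113180/72463 = -292450282245/118781856841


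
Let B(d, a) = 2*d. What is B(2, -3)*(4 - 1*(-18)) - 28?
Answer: 60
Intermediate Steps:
B(2, -3)*(4 - 1*(-18)) - 28 = (2*2)*(4 - 1*(-18)) - 28 = 4*(4 + 18) - 28 = 4*22 - 28 = 88 - 28 = 60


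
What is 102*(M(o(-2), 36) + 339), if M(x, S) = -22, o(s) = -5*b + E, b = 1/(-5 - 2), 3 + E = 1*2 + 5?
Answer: 32334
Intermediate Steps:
E = 4 (E = -3 + (1*2 + 5) = -3 + (2 + 5) = -3 + 7 = 4)
b = -⅐ (b = 1/(-7) = -⅐ ≈ -0.14286)
o(s) = 33/7 (o(s) = -5*(-⅐) + 4 = 5/7 + 4 = 33/7)
102*(M(o(-2), 36) + 339) = 102*(-22 + 339) = 102*317 = 32334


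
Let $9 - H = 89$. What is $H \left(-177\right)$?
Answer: $14160$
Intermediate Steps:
$H = -80$ ($H = 9 - 89 = -80$)
$H \left(-177\right) = \left(-80\right) \left(-177\right) = 14160$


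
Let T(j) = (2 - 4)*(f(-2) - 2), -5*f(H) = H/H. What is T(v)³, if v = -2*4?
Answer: 10648/125 ≈ 85.184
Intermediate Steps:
f(H) = -⅕ (f(H) = -H/(5*H) = -⅕*1 = -⅕)
v = -8
T(j) = 22/5 (T(j) = (2 - 4)*(-⅕ - 2) = -2*(-11/5) = 22/5)
T(v)³ = (22/5)³ = 10648/125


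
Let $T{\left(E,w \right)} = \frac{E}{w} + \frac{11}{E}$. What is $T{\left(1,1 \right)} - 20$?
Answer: $-8$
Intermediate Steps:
$T{\left(E,w \right)} = \frac{11}{E} + \frac{E}{w}$
$T{\left(1,1 \right)} - 20 = \left(\frac{11}{1} + 1 \cdot 1^{-1}\right) - 20 = \left(11 \cdot 1 + 1 \cdot 1\right) - 20 = \left(11 + 1\right) - 20 = 12 - 20 = -8$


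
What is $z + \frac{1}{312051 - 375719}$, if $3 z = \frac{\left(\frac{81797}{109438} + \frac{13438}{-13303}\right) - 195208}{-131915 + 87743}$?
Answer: $\frac{1507826133204835033}{1023589962545778936} \approx 1.4731$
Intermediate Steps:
$z = \frac{94731558094955}{64307970254808}$ ($z = \frac{\left(\left(\frac{81797}{109438} + \frac{13438}{-13303}\right) - 195208\right) \frac{1}{-131915 + 87743}}{3} = \frac{\left(\left(81797 \cdot \frac{1}{109438} + 13438 \left(- \frac{1}{13303}\right)\right) - 195208\right) \frac{1}{-44172}}{3} = \frac{\left(\left(\frac{81797}{109438} - \frac{13438}{13303}\right) - 195208\right) \left(- \frac{1}{44172}\right)}{3} = \frac{\left(- \frac{382482353}{1455853714} - 195208\right) \left(- \frac{1}{44172}\right)}{3} = \frac{\left(- \frac{284194674284865}{1455853714}\right) \left(- \frac{1}{44172}\right)}{3} = \frac{1}{3} \cdot \frac{94731558094955}{21435990084936} = \frac{94731558094955}{64307970254808} \approx 1.4731$)
$z + \frac{1}{312051 - 375719} = \frac{94731558094955}{64307970254808} + \frac{1}{312051 - 375719} = \frac{94731558094955}{64307970254808} + \frac{1}{-63668} = \frac{94731558094955}{64307970254808} - \frac{1}{63668} = \frac{1507826133204835033}{1023589962545778936}$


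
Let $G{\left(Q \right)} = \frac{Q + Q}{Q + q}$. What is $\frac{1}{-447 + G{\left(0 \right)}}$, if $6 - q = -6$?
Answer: $- \frac{1}{447} \approx -0.0022371$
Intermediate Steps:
$q = 12$ ($q = 6 - -6 = 6 + 6 = 12$)
$G{\left(Q \right)} = \frac{2 Q}{12 + Q}$ ($G{\left(Q \right)} = \frac{Q + Q}{Q + 12} = \frac{2 Q}{12 + Q}$)
$\frac{1}{-447 + G{\left(0 \right)}} = \frac{1}{-447 + 2 \cdot 0 \frac{1}{12 + 0}} = \frac{1}{-447 + 2 \cdot 0 \cdot \frac{1}{12}} = \frac{1}{-447 + 0} = \frac{1}{-447} = - \frac{1}{447}$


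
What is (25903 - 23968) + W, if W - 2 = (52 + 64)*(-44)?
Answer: -3167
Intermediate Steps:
W = -5102 (W = 2 + (52 + 64)*(-44) = 2 + 116*(-44) = 2 - 5104 = -5102)
(25903 - 23968) + W = (25903 - 23968) - 5102 = 1935 - 5102 = -3167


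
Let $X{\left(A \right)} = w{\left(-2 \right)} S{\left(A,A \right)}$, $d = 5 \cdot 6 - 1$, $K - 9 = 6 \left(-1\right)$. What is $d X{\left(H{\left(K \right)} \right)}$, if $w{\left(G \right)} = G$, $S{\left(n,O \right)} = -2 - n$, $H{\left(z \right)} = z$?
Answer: $290$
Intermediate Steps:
$K = 3$ ($K = 9 + 6 \left(-1\right) = 9 - 6 = 3$)
$d = 29$ ($d = 30 - 1 = 29$)
$X{\left(A \right)} = 4 + 2 A$ ($X{\left(A \right)} = - 2 \left(-2 - A\right) = 4 + 2 A$)
$d X{\left(H{\left(K \right)} \right)} = 29 \left(4 + 2 \cdot 3\right) = 29 \left(4 + 6\right) = 29 \cdot 10 = 290$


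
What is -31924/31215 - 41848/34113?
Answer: -798436244/354945765 ≈ -2.2495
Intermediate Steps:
-31924/31215 - 41848/34113 = -798436244/354945765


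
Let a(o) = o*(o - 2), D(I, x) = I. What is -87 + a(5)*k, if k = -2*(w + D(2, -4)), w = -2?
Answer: -87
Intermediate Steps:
a(o) = o*(-2 + o)
k = 0 (k = -2*(-2 + 2) = -2*0 = 0)
-87 + a(5)*k = -87 + (5*(-2 + 5))*0 = -87 + (5*3)*0 = -87 + 15*0 = -87 + 0 = -87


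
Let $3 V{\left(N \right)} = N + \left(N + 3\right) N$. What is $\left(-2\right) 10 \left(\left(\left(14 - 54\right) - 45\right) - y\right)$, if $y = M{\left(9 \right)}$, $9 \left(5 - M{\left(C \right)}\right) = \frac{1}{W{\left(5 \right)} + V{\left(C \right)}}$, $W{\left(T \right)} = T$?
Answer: $\frac{178195}{99} \approx 1799.9$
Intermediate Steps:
$V{\left(N \right)} = \frac{N}{3} + \frac{N \left(3 + N\right)}{3}$ ($V{\left(N \right)} = \frac{N + \left(N + 3\right) N}{3} = \frac{N + \left(3 + N\right) N}{3} = \frac{N + N \left(3 + N\right)}{3} = \frac{N}{3} + \frac{N \left(3 + N\right)}{3}$)
$M{\left(C \right)} = 5 - \frac{1}{9 \left(5 + \frac{C \left(4 + C\right)}{3}\right)}$
$y = \frac{1979}{396}$ ($y = \frac{224 + 15 \cdot 9 \left(4 + 9\right)}{3 \left(15 + 9 \left(4 + 9\right)\right)} = \frac{224 + 15 \cdot 9 \cdot 13}{3 \left(15 + 9 \cdot 13\right)} = \frac{224 + 1755}{3 \left(15 + 117\right)} = \frac{1}{3} \cdot \frac{1}{132} \cdot 1979 = \frac{1979}{396} \approx 4.9975$)
$\left(-2\right) 10 \left(\left(\left(14 - 54\right) - 45\right) - y\right) = \left(-2\right) 10 \left(\left(\left(14 - 54\right) - 45\right) - \frac{1979}{396}\right) = - 20 \left(\left(-40 - 45\right) - \frac{1979}{396}\right) = - 20 \left(-85 - \frac{1979}{396}\right) = \left(-20\right) \left(- \frac{35639}{396}\right) = \frac{178195}{99}$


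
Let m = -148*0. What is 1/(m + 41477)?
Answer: 1/41477 ≈ 2.4110e-5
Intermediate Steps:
m = 0
1/(m + 41477) = 1/(0 + 41477) = 1/41477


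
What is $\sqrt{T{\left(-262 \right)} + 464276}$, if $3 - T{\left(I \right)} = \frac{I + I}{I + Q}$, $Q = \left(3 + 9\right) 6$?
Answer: $\frac{\sqrt{4190093085}}{95} \approx 681.38$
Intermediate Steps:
$Q = 72$ ($Q = 12 \cdot 6 = 72$)
$T{\left(I \right)} = 3 - \frac{2 I}{72 + I}$ ($T{\left(I \right)} = 3 - \frac{I + I}{I + 72} = 3 - \frac{2 I}{72 + I}$)
$\sqrt{T{\left(-262 \right)} + 464276} = \sqrt{\frac{216 - 262}{72 - 262} + 464276} = \sqrt{\frac{1}{-190} \left(-46\right) + 464276} = \sqrt{\left(- \frac{1}{190}\right) \left(-46\right) + 464276} = \sqrt{\frac{23}{95} + 464276} = \sqrt{\frac{44106243}{95}} = \frac{\sqrt{4190093085}}{95}$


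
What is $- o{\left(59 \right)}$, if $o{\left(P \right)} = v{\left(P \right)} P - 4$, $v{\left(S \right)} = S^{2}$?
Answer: $-205375$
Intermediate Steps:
$o{\left(P \right)} = -4 + P^{3}$ ($o{\left(P \right)} = P^{2} P - 4 = P^{3} - 4 = -4 + P^{3}$)
$- o{\left(59 \right)} = - (-4 + 59^{3}) = - (-4 + 205379) = \left(-1\right) 205375 = -205375$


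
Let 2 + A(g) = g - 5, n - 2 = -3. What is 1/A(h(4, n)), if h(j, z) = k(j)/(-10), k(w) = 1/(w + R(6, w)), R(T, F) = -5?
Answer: -10/69 ≈ -0.14493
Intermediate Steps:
n = -1 (n = 2 - 3 = -1)
k(w) = 1/(-5 + w) (k(w) = 1/(w - 5) = 1/(-5 + w))
h(j, z) = -1/(10*(-5 + j)) (h(j, z) = 1/((-5 + j)*(-10)) = -1/10/(-5 + j) = -1/(10*(-5 + j)))
A(g) = -7 + g (A(g) = -2 + (g - 5) = -2 + (-5 + g) = -7 + g)
1/A(h(4, n)) = 1/(-7 - 1/(-50 + 10*4)) = 1/(-7 - 1/(-50 + 40)) = 1/(-7 - 1/(-10)) = 1/(-7 - 1*(-1/10)) = 1/(-7 + 1/10) = 1/(-69/10) = -10/69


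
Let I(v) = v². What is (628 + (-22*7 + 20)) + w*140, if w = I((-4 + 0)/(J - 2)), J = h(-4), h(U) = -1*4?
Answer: 5006/9 ≈ 556.22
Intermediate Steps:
h(U) = -4
J = -4
w = 4/9 (w = ((-4 + 0)/(-4 - 2))² = (-4/(-6))² = (-4*(-⅙))² = (⅔)² = 4/9 ≈ 0.44444)
(628 + (-22*7 + 20)) + w*140 = (628 + (-22*7 + 20)) + (4/9)*140 = (628 + (-154 + 20)) + 560/9 = (628 - 134) + 560/9 = 494 + 560/9 = 5006/9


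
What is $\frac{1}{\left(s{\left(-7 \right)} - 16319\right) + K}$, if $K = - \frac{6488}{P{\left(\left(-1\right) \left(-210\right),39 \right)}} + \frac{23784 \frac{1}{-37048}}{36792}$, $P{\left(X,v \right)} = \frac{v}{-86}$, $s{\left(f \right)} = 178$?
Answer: $- \frac{246109864}{451397047417} \approx -0.00054522$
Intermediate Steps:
$P{\left(X,v \right)} = - \frac{v}{86}$ ($P{\left(X,v \right)} = v \left(- \frac{1}{86}\right) = - \frac{v}{86}$)
$K = \frac{3521062267407}{246109864}$ ($K = - \frac{6488}{\left(- \frac{1}{86}\right) 39} + \frac{23784 \frac{1}{-37048}}{36792} = - \frac{6488}{- \frac{39}{86}} + 23784 \left(- \frac{1}{37048}\right) \frac{1}{36792} = \left(-6488\right) \left(- \frac{86}{39}\right) - \frac{991}{56794584} = \frac{557968}{39} - \frac{991}{56794584} = \frac{3521062267407}{246109864} \approx 14307.0$)
$\frac{1}{\left(s{\left(-7 \right)} - 16319\right) + K} = \frac{1}{\left(178 - 16319\right) + \frac{3521062267407}{246109864}} = \frac{1}{-16141 + \frac{3521062267407}{246109864}} = \frac{1}{- \frac{451397047417}{246109864}} = - \frac{246109864}{451397047417}$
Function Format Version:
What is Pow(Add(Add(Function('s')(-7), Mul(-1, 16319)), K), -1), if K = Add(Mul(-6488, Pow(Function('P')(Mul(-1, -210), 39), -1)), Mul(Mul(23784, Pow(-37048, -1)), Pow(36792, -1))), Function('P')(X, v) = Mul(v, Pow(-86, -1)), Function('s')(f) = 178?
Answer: Rational(-246109864, 451397047417) ≈ -0.00054522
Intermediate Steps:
Function('P')(X, v) = Mul(Rational(-1, 86), v) (Function('P')(X, v) = Mul(v, Rational(-1, 86)) = Mul(Rational(-1, 86), v))
K = Rational(3521062267407, 246109864) (K = Add(Mul(-6488, Pow(Mul(Rational(-1, 86), 39), -1)), Mul(Mul(23784, Pow(-37048, -1)), Pow(36792, -1))) = Add(Mul(-6488, Pow(Rational(-39, 86), -1)), Mul(Mul(23784, Rational(-1, 37048)), Rational(1, 36792))) = Add(Mul(-6488, Rational(-86, 39)), Mul(Rational(-2973, 4631), Rational(1, 36792))) = Add(Rational(557968, 39), Rational(-991, 56794584)) = Rational(3521062267407, 246109864) ≈ 14307.)
Pow(Add(Add(Function('s')(-7), Mul(-1, 16319)), K), -1) = Pow(Add(Add(178, Mul(-1, 16319)), Rational(3521062267407, 246109864)), -1) = Pow(Add(Add(178, -16319), Rational(3521062267407, 246109864)), -1) = Pow(Add(-16141, Rational(3521062267407, 246109864)), -1) = Pow(Rational(-451397047417, 246109864), -1) = Rational(-246109864, 451397047417)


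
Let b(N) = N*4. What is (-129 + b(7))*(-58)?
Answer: 5858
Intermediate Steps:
b(N) = 4*N
(-129 + b(7))*(-58) = (-129 + 4*7)*(-58) = (-129 + 28)*(-58) = -101*(-58) = 5858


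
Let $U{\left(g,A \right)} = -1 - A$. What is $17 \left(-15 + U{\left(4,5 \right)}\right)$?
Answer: $-357$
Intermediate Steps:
$17 \left(-15 + U{\left(4,5 \right)}\right) = 17 \left(-15 - 6\right) = 17 \left(-21\right) = -357$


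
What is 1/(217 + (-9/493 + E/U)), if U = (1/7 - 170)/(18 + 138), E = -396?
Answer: 20213/11737196 ≈ 0.0017221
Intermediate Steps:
U = -1189/1092 (U = (⅐ - 170)/156 = -1189/7*1/156 = -1189/1092 ≈ -1.0888)
1/(217 + (-9/493 + E/U)) = 1/(217 + (-9/493 - 396/(-1189/1092))) = 1/(217 + (-9*1/493 - 396*(-1092/1189))) = 1/(217 + (-9/493 + 432432/1189)) = 1/(217 + 7350975/20213) = 1/(11737196/20213) = 20213/11737196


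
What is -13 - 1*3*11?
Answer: -46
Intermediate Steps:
-13 - 1*3*11 = -13 - 3*11 = -13 - 33 = -46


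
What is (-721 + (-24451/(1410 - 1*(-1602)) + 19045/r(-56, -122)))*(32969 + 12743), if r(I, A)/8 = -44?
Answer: -593107340293/16566 ≈ -3.5803e+7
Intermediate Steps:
r(I, A) = -352 (r(I, A) = 8*(-44) = -352)
(-721 + (-24451/(1410 - 1*(-1602)) + 19045/r(-56, -122)))*(32969 + 12743) = (-721 + (-24451/(1410 - 1*(-1602)) + 19045/(-352)))*(32969 + 12743) = (-721 + (-24451/(1410 + 1602) + 19045*(-1/352)))*45712 = (-721 + (-24451/3012 - 19045/352))*45712 = (-721 - 16492573/265056)*45712 = -207597949/265056*45712 = -593107340293/16566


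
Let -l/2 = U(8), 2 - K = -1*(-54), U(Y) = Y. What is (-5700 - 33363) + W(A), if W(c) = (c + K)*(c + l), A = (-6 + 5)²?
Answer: -38298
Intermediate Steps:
K = -52 (K = 2 - (-1)*(-54) = 2 - 1*54 = 2 - 54 = -52)
l = -16 (l = -2*8 = -16)
A = 1 (A = (-1)² = 1)
W(c) = (-52 + c)*(-16 + c) (W(c) = (c - 52)*(c - 16) = (-52 + c)*(-16 + c))
(-5700 - 33363) + W(A) = (-5700 - 33363) + (832 + 1² - 68*1) = -39063 + (832 + 1 - 68) = -39063 + 765 = -38298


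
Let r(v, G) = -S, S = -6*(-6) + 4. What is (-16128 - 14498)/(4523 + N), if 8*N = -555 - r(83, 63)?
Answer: -245008/35669 ≈ -6.8689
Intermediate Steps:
S = 40 (S = 36 + 4 = 40)
r(v, G) = -40 (r(v, G) = -1*40 = -40)
N = -515/8 (N = (-555 - 1*(-40))/8 = (-555 + 40)/8 = (1/8)*(-515) = -515/8 ≈ -64.375)
(-16128 - 14498)/(4523 + N) = (-16128 - 14498)/(4523 - 515/8) = -30626/35669/8 = -30626*8/35669 = -245008/35669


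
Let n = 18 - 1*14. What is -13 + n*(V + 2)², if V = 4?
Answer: 131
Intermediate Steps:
n = 4 (n = 18 - 14 = 4)
-13 + n*(V + 2)² = -13 + 4*(4 + 2)² = -13 + 4*6² = -13 + 4*36 = -13 + 144 = 131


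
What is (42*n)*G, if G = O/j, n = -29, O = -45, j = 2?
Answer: 27405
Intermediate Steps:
G = -45/2 ≈ -22.500
(42*n)*G = (42*(-29))*(-45/2) = -1218*(-45/2) = 27405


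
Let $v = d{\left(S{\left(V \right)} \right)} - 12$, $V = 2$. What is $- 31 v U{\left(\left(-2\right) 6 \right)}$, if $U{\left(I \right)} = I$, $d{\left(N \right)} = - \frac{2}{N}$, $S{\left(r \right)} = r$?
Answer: $-4836$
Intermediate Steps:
$v = -13$ ($v = - \frac{2}{2} - 12 = \left(-2\right) \frac{1}{2} - 12 = -1 - 12 = -13$)
$- 31 v U{\left(\left(-2\right) 6 \right)} = \left(-31\right) \left(-13\right) \left(\left(-2\right) 6\right) = 403 \left(-12\right) = -4836$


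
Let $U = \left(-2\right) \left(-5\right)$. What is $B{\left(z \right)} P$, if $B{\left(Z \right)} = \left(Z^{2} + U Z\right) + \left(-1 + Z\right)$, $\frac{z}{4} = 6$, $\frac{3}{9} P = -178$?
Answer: $-448026$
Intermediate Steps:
$P = -534$ ($P = 3 \left(-178\right) = -534$)
$U = 10$
$z = 24$ ($z = 4 \cdot 6 = 24$)
$B{\left(Z \right)} = -1 + Z^{2} + 11 Z$ ($B{\left(Z \right)} = \left(Z^{2} + 10 Z\right) + \left(-1 + Z\right) = -1 + Z^{2} + 11 Z$)
$B{\left(z \right)} P = \left(-1 + 24^{2} + 11 \cdot 24\right) \left(-534\right) = \left(-1 + 576 + 264\right) \left(-534\right) = 839 \left(-534\right) = -448026$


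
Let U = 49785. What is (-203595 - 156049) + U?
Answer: -309859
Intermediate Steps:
(-203595 - 156049) + U = (-203595 - 156049) + 49785 = -359644 + 49785 = -309859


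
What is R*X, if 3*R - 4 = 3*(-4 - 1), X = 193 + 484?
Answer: -7447/3 ≈ -2482.3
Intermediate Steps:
X = 677
R = -11/3 (R = 4/3 + (3*(-4 - 1))/3 = 4/3 + (3*(-5))/3 = 4/3 + (⅓)*(-15) = 4/3 - 5 = -11/3 ≈ -3.6667)
R*X = -11/3*677 = -7447/3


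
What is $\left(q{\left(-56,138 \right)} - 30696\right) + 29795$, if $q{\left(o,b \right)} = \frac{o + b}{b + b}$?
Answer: $- \frac{124297}{138} \approx -900.7$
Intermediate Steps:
$q{\left(o,b \right)} = \frac{b + o}{2 b}$
$\left(q{\left(-56,138 \right)} - 30696\right) + 29795 = \left(\frac{138 - 56}{2 \cdot 138} - 30696\right) + 29795 = \left(\frac{1}{2} \cdot \frac{1}{138} \cdot 82 - 30696\right) + 29795 = \left(\frac{41}{138} - 30696\right) + 29795 = - \frac{4236007}{138} + 29795 = - \frac{124297}{138}$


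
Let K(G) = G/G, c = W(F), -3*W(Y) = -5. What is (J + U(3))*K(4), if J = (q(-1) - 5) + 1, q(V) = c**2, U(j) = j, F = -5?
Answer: 16/9 ≈ 1.7778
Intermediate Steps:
W(Y) = 5/3 (W(Y) = -1/3*(-5) = 5/3)
c = 5/3 ≈ 1.6667
q(V) = 25/9 (q(V) = (5/3)**2 = 25/9)
K(G) = 1
J = -11/9 (J = (25/9 - 5) + 1 = -20/9 + 1 = -11/9 ≈ -1.2222)
(J + U(3))*K(4) = (-11/9 + 3)*1 = (16/9)*1 = 16/9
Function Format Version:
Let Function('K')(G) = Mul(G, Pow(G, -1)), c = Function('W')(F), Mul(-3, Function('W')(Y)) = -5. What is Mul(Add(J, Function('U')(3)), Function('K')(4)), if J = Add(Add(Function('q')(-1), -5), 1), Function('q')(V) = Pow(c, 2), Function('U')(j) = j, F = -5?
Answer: Rational(16, 9) ≈ 1.7778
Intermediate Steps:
Function('W')(Y) = Rational(5, 3) (Function('W')(Y) = Mul(Rational(-1, 3), -5) = Rational(5, 3))
c = Rational(5, 3) ≈ 1.6667
Function('q')(V) = Rational(25, 9) (Function('q')(V) = Pow(Rational(5, 3), 2) = Rational(25, 9))
Function('K')(G) = 1
J = Rational(-11, 9) (J = Add(Add(Rational(25, 9), -5), 1) = Add(Rational(-20, 9), 1) = Rational(-11, 9) ≈ -1.2222)
Mul(Add(J, Function('U')(3)), Function('K')(4)) = Mul(Add(Rational(-11, 9), 3), 1) = Mul(Rational(16, 9), 1) = Rational(16, 9)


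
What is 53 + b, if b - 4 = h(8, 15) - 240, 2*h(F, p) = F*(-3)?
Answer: -195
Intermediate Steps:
h(F, p) = -3*F/2 (h(F, p) = (F*(-3))/2 = (-3*F)/2 = -3*F/2)
b = -248 (b = 4 + (-3/2*8 - 240) = 4 + (-12 - 240) = 4 - 252 = -248)
53 + b = 53 - 248 = -195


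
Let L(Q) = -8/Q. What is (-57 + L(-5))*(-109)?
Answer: 30193/5 ≈ 6038.6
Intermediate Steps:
(-57 + L(-5))*(-109) = (-57 - 8/(-5))*(-109) = (-57 - 8*(-1/5))*(-109) = (-57 + 8/5)*(-109) = -277/5*(-109) = 30193/5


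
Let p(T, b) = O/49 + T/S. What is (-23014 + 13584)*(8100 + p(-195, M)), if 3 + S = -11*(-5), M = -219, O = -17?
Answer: -7481747855/98 ≈ -7.6344e+7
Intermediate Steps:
S = 52 (S = -3 - 11*(-5) = -3 + 55 = 52)
p(T, b) = -17/49 + T/52
(-23014 + 13584)*(8100 + p(-195, M)) = (-23014 + 13584)*(8100 + (-17/49 + (1/52)*(-195))) = -9430*(8100 + (-17/49 - 15/4)) = -9430*(8100 - 803/196) = -9430*1586797/196 = -7481747855/98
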